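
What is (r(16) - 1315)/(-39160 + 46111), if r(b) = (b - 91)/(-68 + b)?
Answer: -68305/361452 ≈ -0.18897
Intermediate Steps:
r(b) = (-91 + b)/(-68 + b)
(r(16) - 1315)/(-39160 + 46111) = ((-91 + 16)/(-68 + 16) - 1315)/(-39160 + 46111) = (-75/(-52) - 1315)/6951 = (-1/52*(-75) - 1315)*(1/6951) = (75/52 - 1315)*(1/6951) = -68305/52*1/6951 = -68305/361452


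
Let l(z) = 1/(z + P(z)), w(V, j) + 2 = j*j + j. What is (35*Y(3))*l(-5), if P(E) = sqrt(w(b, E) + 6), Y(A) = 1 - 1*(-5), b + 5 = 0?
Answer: -1050 - 420*sqrt(6) ≈ -2078.8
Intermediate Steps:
b = -5 (b = -5 + 0 = -5)
w(V, j) = -2 + j + j**2 (w(V, j) = -2 + (j*j + j) = -2 + (j**2 + j) = -2 + (j + j**2) = -2 + j + j**2)
Y(A) = 6 (Y(A) = 1 + 5 = 6)
P(E) = sqrt(4 + E + E**2) (P(E) = sqrt((-2 + E + E**2) + 6) = sqrt(4 + E + E**2))
l(z) = 1/(z + sqrt(4 + z + z**2))
(35*Y(3))*l(-5) = (35*6)/(-5 + sqrt(4 - 5 + (-5)**2)) = 210/(-5 + sqrt(4 - 5 + 25)) = 210/(-5 + sqrt(24)) = 210/(-5 + 2*sqrt(6))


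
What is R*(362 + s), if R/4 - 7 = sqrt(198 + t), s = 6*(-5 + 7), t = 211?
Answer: 10472 + 1496*sqrt(409) ≈ 40727.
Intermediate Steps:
s = 12 (s = 6*2 = 12)
R = 28 + 4*sqrt(409) (R = 28 + 4*sqrt(198 + 211) = 28 + 4*sqrt(409) ≈ 108.90)
R*(362 + s) = (28 + 4*sqrt(409))*(362 + 12) = (28 + 4*sqrt(409))*374 = 10472 + 1496*sqrt(409)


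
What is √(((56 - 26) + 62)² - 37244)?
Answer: 2*I*√7195 ≈ 169.65*I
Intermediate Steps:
√(((56 - 26) + 62)² - 37244) = √((30 + 62)² - 37244) = √(92² - 37244) = √(8464 - 37244) = √(-28780) = 2*I*√7195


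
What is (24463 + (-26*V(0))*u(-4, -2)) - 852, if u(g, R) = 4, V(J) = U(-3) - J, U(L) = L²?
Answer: 22675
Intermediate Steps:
V(J) = 9 - J (V(J) = (-3)² - J = 9 - J)
(24463 + (-26*V(0))*u(-4, -2)) - 852 = (24463 - 26*(9 - 1*0)*4) - 852 = (24463 - 26*(9 + 0)*4) - 852 = (24463 - 26*9*4) - 852 = (24463 - 234*4) - 852 = (24463 - 936) - 852 = 23527 - 852 = 22675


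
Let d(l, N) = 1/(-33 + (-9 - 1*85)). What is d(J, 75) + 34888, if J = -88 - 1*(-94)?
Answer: 4430775/127 ≈ 34888.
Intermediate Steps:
J = 6 (J = -88 + 94 = 6)
d(l, N) = -1/127 (d(l, N) = 1/(-33 + (-9 - 85)) = 1/(-33 - 94) = 1/(-127) = -1/127)
d(J, 75) + 34888 = -1/127 + 34888 = 4430775/127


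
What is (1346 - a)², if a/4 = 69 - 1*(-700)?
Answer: 2992900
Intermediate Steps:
a = 3076 (a = 4*(69 - 1*(-700)) = 4*(69 + 700) = 4*769 = 3076)
(1346 - a)² = (1346 - 1*3076)² = (1346 - 3076)² = (-1730)² = 2992900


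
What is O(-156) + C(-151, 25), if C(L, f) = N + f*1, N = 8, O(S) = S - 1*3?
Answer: -126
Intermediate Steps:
O(S) = -3 + S (O(S) = S - 3 = -3 + S)
C(L, f) = 8 + f (C(L, f) = 8 + f*1 = 8 + f)
O(-156) + C(-151, 25) = (-3 - 156) + (8 + 25) = -159 + 33 = -126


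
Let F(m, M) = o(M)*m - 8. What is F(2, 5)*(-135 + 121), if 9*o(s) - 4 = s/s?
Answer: 868/9 ≈ 96.444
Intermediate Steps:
o(s) = 5/9 (o(s) = 4/9 + (s/s)/9 = 4/9 + (⅑)*1 = 4/9 + ⅑ = 5/9)
F(m, M) = -8 + 5*m/9 (F(m, M) = 5*m/9 - 8 = -8 + 5*m/9)
F(2, 5)*(-135 + 121) = (-8 + (5/9)*2)*(-135 + 121) = (-8 + 10/9)*(-14) = -62/9*(-14) = 868/9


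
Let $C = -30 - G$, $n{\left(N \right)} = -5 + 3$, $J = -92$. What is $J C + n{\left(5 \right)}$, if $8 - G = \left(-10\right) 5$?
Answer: $8094$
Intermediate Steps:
$G = 58$ ($G = 8 - \left(-10\right) 5 = 8 - -50 = 8 + 50 = 58$)
$n{\left(N \right)} = -2$
$C = -88$ ($C = -30 - 58 = -88$)
$J C + n{\left(5 \right)} = \left(-92\right) \left(-88\right) - 2 = 8096 - 2 = 8094$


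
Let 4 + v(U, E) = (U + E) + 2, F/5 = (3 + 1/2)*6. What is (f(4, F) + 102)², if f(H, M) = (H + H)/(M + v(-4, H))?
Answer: 110544196/10609 ≈ 10420.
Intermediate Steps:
F = 105 (F = 5*((3 + 1/2)*6) = 5*((3 + ½)*6) = 5*((7/2)*6) = 5*21 = 105)
v(U, E) = -2 + E + U (v(U, E) = -4 + ((U + E) + 2) = -4 + ((E + U) + 2) = -4 + (2 + E + U) = -2 + E + U)
f(H, M) = 2*H/(-6 + H + M) (f(H, M) = (H + H)/(M + (-2 + H - 4)) = (2*H)/(M + (-6 + H)) = (2*H)/(-6 + H + M) = 2*H/(-6 + H + M))
(f(4, F) + 102)² = (2*4/(-6 + 4 + 105) + 102)² = (2*4/103 + 102)² = (2*4*(1/103) + 102)² = (8/103 + 102)² = (10514/103)² = 110544196/10609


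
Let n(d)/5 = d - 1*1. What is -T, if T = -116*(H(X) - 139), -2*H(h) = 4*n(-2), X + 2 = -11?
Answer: -12644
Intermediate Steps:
X = -13 (X = -2 - 11 = -13)
n(d) = -5 + 5*d (n(d) = 5*(d - 1*1) = 5*(d - 1) = 5*(-1 + d) = -5 + 5*d)
H(h) = 30 (H(h) = -2*(-5 + 5*(-2)) = -2*(-5 - 10) = -2*(-15) = -½*(-60) = 30)
T = 12644 (T = -116*(30 - 139) = -116*(-109) = 12644)
-T = -1*12644 = -12644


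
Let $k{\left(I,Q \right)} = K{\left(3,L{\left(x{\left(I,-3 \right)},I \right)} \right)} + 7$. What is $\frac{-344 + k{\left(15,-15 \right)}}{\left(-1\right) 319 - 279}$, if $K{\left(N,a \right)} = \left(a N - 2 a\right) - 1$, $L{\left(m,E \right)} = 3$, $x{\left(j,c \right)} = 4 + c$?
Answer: $\frac{335}{598} \approx 0.5602$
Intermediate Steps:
$K{\left(N,a \right)} = -1 - 2 a + N a$ ($K{\left(N,a \right)} = \left(N a - 2 a\right) - 1 = \left(- 2 a + N a\right) - 1 = -1 - 2 a + N a$)
$k{\left(I,Q \right)} = 9$ ($k{\left(I,Q \right)} = \left(-1 - 6 + 3 \cdot 3\right) + 7 = \left(-1 - 6 + 9\right) + 7 = 2 + 7 = 9$)
$\frac{-344 + k{\left(15,-15 \right)}}{\left(-1\right) 319 - 279} = \frac{-344 + 9}{\left(-1\right) 319 - 279} = - \frac{335}{-319 - 279} = - \frac{335}{-598} = \left(-335\right) \left(- \frac{1}{598}\right) = \frac{335}{598}$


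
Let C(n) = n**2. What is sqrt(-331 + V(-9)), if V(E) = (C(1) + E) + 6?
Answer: 3*I*sqrt(37) ≈ 18.248*I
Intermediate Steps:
V(E) = 7 + E (V(E) = (1**2 + E) + 6 = (1 + E) + 6 = 7 + E)
sqrt(-331 + V(-9)) = sqrt(-331 + (7 - 9)) = sqrt(-331 - 2) = sqrt(-333) = 3*I*sqrt(37)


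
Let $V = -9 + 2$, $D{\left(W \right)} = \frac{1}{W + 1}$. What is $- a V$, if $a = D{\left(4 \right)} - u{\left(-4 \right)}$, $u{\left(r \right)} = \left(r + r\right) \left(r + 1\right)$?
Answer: $- \frac{833}{5} \approx -166.6$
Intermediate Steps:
$D{\left(W \right)} = \frac{1}{1 + W}$
$u{\left(r \right)} = 2 r \left(1 + r\right)$
$V = -7$
$a = - \frac{119}{5}$ ($a = \frac{1}{1 + 4} - 2 \left(-4\right) \left(1 - 4\right) = \frac{1}{5} - 2 \left(-4\right) \left(-3\right) = \frac{1}{5} - 24 = - \frac{119}{5} \approx -23.8$)
$- a V = \left(-1\right) \left(- \frac{119}{5}\right) \left(-7\right) = \frac{119}{5} \left(-7\right) = - \frac{833}{5}$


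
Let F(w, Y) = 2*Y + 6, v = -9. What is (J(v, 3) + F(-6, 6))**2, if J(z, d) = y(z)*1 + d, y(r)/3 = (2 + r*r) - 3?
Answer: 68121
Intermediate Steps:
y(r) = -3 + 3*r**2 (y(r) = 3*((2 + r*r) - 3) = 3*((2 + r**2) - 3) = 3*(-1 + r**2) = -3 + 3*r**2)
F(w, Y) = 6 + 2*Y
J(z, d) = -3 + d + 3*z**2 (J(z, d) = (-3 + 3*z**2)*1 + d = (-3 + 3*z**2) + d = -3 + d + 3*z**2)
(J(v, 3) + F(-6, 6))**2 = ((-3 + 3 + 3*(-9)**2) + (6 + 2*6))**2 = ((-3 + 3 + 3*81) + (6 + 12))**2 = ((-3 + 3 + 243) + 18)**2 = (243 + 18)**2 = 261**2 = 68121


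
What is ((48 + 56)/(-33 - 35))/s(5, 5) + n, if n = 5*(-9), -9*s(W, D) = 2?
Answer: -648/17 ≈ -38.118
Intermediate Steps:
s(W, D) = -2/9 (s(W, D) = -⅑*2 = -2/9)
n = -45
((48 + 56)/(-33 - 35))/s(5, 5) + n = ((48 + 56)/(-33 - 35))/(-2/9) - 45 = (104/(-68))*(-9/2) - 45 = (104*(-1/68))*(-9/2) - 45 = -26/17*(-9/2) - 45 = 117/17 - 45 = -648/17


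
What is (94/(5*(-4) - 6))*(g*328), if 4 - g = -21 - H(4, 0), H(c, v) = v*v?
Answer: -385400/13 ≈ -29646.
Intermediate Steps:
H(c, v) = v**2
g = 25 (g = 4 - (-21 - 1*0**2) = 4 - (-21 - 1*0) = 4 - (-21 + 0) = 4 - 1*(-21) = 4 + 21 = 25)
(94/(5*(-4) - 6))*(g*328) = (94/(5*(-4) - 6))*(25*328) = (94/(-20 - 6))*8200 = (94/(-26))*8200 = (94*(-1/26))*8200 = -47/13*8200 = -385400/13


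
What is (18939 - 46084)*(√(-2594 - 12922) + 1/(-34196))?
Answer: 27145/34196 - 162870*I*√431 ≈ 0.79381 - 3.3813e+6*I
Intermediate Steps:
(18939 - 46084)*(√(-2594 - 12922) + 1/(-34196)) = -27145*(√(-15516) - 1/34196) = -27145*(6*I*√431 - 1/34196) = -27145*(-1/34196 + 6*I*√431) = 27145/34196 - 162870*I*√431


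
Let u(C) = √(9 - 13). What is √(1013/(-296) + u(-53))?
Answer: √(-74962 + 43808*I)/148 ≈ 0.52036 + 1.9217*I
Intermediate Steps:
u(C) = 2*I (u(C) = √(-4) = 2*I)
√(1013/(-296) + u(-53)) = √(1013/(-296) + 2*I) = √(1013*(-1/296) + 2*I) = √(-1013/296 + 2*I)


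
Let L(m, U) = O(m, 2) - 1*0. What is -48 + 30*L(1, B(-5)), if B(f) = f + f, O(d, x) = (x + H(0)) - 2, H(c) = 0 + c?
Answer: -48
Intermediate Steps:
H(c) = c
O(d, x) = -2 + x (O(d, x) = (x + 0) - 2 = x - 2 = -2 + x)
B(f) = 2*f
L(m, U) = 0 (L(m, U) = (-2 + 2) - 1*0 = 0 + 0 = 0)
-48 + 30*L(1, B(-5)) = -48 + 30*0 = -48 + 0 = -48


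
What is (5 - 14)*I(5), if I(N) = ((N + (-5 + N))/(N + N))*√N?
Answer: -9*√5/2 ≈ -10.062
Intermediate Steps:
I(N) = (-5 + 2*N)/(2*√N) (I(N) = ((-5 + 2*N)/((2*N)))*√N = ((-5 + 2*N)*(1/(2*N)))*√N = ((-5 + 2*N)/(2*N))*√N = (-5 + 2*N)/(2*√N))
(5 - 14)*I(5) = (5 - 14)*((-5/2 + 5)/√5) = -9*√5/5*5/2 = -9*√5/2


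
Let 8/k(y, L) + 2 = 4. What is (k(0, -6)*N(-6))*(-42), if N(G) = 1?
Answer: -168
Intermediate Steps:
k(y, L) = 4 (k(y, L) = 8/(-2 + 4) = 8/2 = 8*(1/2) = 4)
(k(0, -6)*N(-6))*(-42) = (4*1)*(-42) = 4*(-42) = -168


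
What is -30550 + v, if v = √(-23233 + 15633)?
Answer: -30550 + 20*I*√19 ≈ -30550.0 + 87.178*I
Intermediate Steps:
v = 20*I*√19 (v = √(-7600) = 20*I*√19 ≈ 87.178*I)
-30550 + v = -30550 + 20*I*√19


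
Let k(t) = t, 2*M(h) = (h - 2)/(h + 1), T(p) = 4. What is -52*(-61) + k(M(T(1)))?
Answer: 15861/5 ≈ 3172.2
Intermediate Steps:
M(h) = (-2 + h)/(2*(1 + h)) (M(h) = ((h - 2)/(h + 1))/2 = ((-2 + h)/(1 + h))/2 = (-2 + h)/(2*(1 + h)))
-52*(-61) + k(M(T(1))) = -52*(-61) + (-2 + 4)/(2*(1 + 4)) = 3172 + (½)*2/5 = 3172 + (½)*(⅕)*2 = 3172 + ⅕ = 15861/5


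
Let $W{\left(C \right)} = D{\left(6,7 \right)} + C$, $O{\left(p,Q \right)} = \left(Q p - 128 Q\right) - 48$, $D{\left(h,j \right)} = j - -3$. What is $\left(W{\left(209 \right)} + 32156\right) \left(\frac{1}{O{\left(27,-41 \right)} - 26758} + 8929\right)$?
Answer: $\frac{1310383201400}{4533} \approx 2.8908 \cdot 10^{8}$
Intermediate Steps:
$D{\left(h,j \right)} = 3 + j$ ($D{\left(h,j \right)} = j + 3 = 3 + j$)
$O{\left(p,Q \right)} = -48 - 128 Q + Q p$ ($O{\left(p,Q \right)} = \left(- 128 Q + Q p\right) - 48 = -48 - 128 Q + Q p$)
$W{\left(C \right)} = 10 + C$ ($W{\left(C \right)} = \left(3 + 7\right) + C = 10 + C$)
$\left(W{\left(209 \right)} + 32156\right) \left(\frac{1}{O{\left(27,-41 \right)} - 26758} + 8929\right) = \left(\left(10 + 209\right) + 32156\right) \left(\frac{1}{\left(-48 - -5248 - 1107\right) - 26758} + 8929\right) = \left(219 + 32156\right) \left(\frac{1}{\left(-48 + 5248 - 1107\right) - 26758} + 8929\right) = 32375 \left(\frac{1}{4093 - 26758} + 8929\right) = 32375 \left(\frac{1}{-22665} + 8929\right) = 32375 \left(- \frac{1}{22665} + 8929\right) = 32375 \cdot \frac{202375784}{22665} = \frac{1310383201400}{4533}$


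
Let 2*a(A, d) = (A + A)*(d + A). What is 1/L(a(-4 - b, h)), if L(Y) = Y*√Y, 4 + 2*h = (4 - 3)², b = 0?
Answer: √22/484 ≈ 0.0096909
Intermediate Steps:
h = -3/2 (h = -2 + (4 - 3)²/2 = -2 + (½)*1² = -2 + (½)*1 = -2 + ½ = -3/2 ≈ -1.5000)
a(A, d) = A*(A + d) (a(A, d) = ((A + A)*(d + A))/2 = ((2*A)*(A + d))/2 = (2*A*(A + d))/2 = A*(A + d))
L(Y) = Y^(3/2)
1/L(a(-4 - b, h)) = 1/(((-4 - 1*0)*((-4 - 1*0) - 3/2))^(3/2)) = 1/(((-4 + 0)*((-4 + 0) - 3/2))^(3/2)) = 1/((-4*(-4 - 3/2))^(3/2)) = 1/((-4*(-11/2))^(3/2)) = 1/(22^(3/2)) = 1/(22*√22) = √22/484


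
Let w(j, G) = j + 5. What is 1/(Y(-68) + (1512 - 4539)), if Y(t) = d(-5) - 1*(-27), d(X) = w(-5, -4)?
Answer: -1/3000 ≈ -0.00033333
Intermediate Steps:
w(j, G) = 5 + j
d(X) = 0 (d(X) = 5 - 5 = 0)
Y(t) = 27 (Y(t) = 0 - 1*(-27) = 0 + 27 = 27)
1/(Y(-68) + (1512 - 4539)) = 1/(27 + (1512 - 4539)) = 1/(27 - 3027) = 1/(-3000) = -1/3000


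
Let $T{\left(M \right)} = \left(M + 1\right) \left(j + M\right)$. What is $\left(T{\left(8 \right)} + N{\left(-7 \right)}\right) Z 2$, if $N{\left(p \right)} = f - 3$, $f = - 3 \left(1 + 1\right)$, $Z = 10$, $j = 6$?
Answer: $2340$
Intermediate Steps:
$T{\left(M \right)} = \left(1 + M\right) \left(6 + M\right)$ ($T{\left(M \right)} = \left(M + 1\right) \left(6 + M\right) = \left(1 + M\right) \left(6 + M\right)$)
$f = -6$ ($f = \left(-3\right) 2 = -6$)
$N{\left(p \right)} = -9$ ($N{\left(p \right)} = -6 - 3 = -9$)
$\left(T{\left(8 \right)} + N{\left(-7 \right)}\right) Z 2 = \left(\left(6 + 8^{2} + 7 \cdot 8\right) - 9\right) 10 \cdot 2 = \left(\left(6 + 64 + 56\right) - 9\right) 20 = \left(126 - 9\right) 20 = 117 \cdot 20 = 2340$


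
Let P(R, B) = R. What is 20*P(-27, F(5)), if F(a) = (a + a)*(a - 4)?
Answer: -540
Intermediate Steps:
F(a) = 2*a*(-4 + a) (F(a) = (2*a)*(-4 + a) = 2*a*(-4 + a))
20*P(-27, F(5)) = 20*(-27) = -540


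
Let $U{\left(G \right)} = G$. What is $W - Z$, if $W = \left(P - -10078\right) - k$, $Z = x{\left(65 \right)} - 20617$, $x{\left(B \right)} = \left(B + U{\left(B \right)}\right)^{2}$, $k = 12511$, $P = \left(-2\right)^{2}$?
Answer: $1288$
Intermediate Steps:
$P = 4$
$x{\left(B \right)} = 4 B^{2}$ ($x{\left(B \right)} = \left(B + B\right)^{2} = \left(2 B\right)^{2} = 4 B^{2}$)
$Z = -3717$ ($Z = 4 \cdot 65^{2} - 20617 = 4 \cdot 4225 - 20617 = 16900 - 20617 = -3717$)
$W = -2429$ ($W = \left(4 - -10078\right) - 12511 = \left(4 + 10078\right) - 12511 = 10082 - 12511 = -2429$)
$W - Z = -2429 - -3717 = -2429 + 3717 = 1288$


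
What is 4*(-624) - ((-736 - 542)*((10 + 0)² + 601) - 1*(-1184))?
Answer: 892198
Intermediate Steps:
4*(-624) - ((-736 - 542)*((10 + 0)² + 601) - 1*(-1184)) = -2496 - (-1278*(10² + 601) + 1184) = -2496 - (-1278*(100 + 601) + 1184) = -2496 - (-1278*701 + 1184) = -2496 - (-895878 + 1184) = -2496 - 1*(-894694) = -2496 + 894694 = 892198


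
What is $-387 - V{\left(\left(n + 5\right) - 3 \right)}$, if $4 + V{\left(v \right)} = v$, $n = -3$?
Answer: $-382$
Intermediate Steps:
$V{\left(v \right)} = -4 + v$
$-387 - V{\left(\left(n + 5\right) - 3 \right)} = -387 - \left(-4 + \left(\left(-3 + 5\right) - 3\right)\right) = -387 - \left(-4 + \left(2 - 3\right)\right) = -387 - \left(-4 - 1\right) = -387 - -5 = -387 + 5 = -382$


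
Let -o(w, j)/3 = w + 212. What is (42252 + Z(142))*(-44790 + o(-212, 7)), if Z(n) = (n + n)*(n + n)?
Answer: -5505049320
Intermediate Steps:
o(w, j) = -636 - 3*w (o(w, j) = -3*(w + 212) = -3*(212 + w) = -636 - 3*w)
Z(n) = 4*n² (Z(n) = (2*n)*(2*n) = 4*n²)
(42252 + Z(142))*(-44790 + o(-212, 7)) = (42252 + 4*142²)*(-44790 + (-636 - 3*(-212))) = (42252 + 4*20164)*(-44790 + (-636 + 636)) = (42252 + 80656)*(-44790 + 0) = 122908*(-44790) = -5505049320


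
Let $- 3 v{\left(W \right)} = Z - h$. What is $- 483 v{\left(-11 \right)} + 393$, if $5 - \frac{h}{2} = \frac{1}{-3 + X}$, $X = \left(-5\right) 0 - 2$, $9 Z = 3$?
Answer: $- \frac{18416}{15} \approx -1227.7$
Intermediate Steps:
$Z = \frac{1}{3}$ ($Z = \frac{1}{9} \cdot 3 = \frac{1}{3} \approx 0.33333$)
$X = -2$ ($X = 0 - 2 = -2$)
$h = \frac{52}{5}$ ($h = 10 - \frac{2}{-3 - 2} = 10 - \frac{2}{-5} = 10 - - \frac{2}{5} = 10 + \frac{2}{5} = \frac{52}{5} \approx 10.4$)
$v{\left(W \right)} = \frac{151}{45}$ ($v{\left(W \right)} = - \frac{\frac{1}{3} - \frac{52}{5}}{3} = \left(- \frac{1}{3}\right) \left(- \frac{151}{15}\right) = \frac{151}{45}$)
$- 483 v{\left(-11 \right)} + 393 = \left(-483\right) \frac{151}{45} + 393 = - \frac{24311}{15} + 393 = - \frac{18416}{15}$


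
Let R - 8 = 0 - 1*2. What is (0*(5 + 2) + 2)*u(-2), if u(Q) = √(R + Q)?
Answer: 4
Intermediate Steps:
R = 6 (R = 8 + (0 - 1*2) = 8 + (0 - 2) = 8 - 2 = 6)
u(Q) = √(6 + Q)
(0*(5 + 2) + 2)*u(-2) = (0*(5 + 2) + 2)*√(6 - 2) = (0*7 + 2)*√4 = (0 + 2)*2 = 2*2 = 4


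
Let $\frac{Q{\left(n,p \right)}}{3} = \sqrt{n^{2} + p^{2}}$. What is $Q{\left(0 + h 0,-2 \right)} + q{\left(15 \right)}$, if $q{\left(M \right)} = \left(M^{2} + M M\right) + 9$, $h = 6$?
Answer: $465$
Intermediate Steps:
$q{\left(M \right)} = 9 + 2 M^{2}$ ($q{\left(M \right)} = \left(M^{2} + M^{2}\right) + 9 = 2 M^{2} + 9 = 9 + 2 M^{2}$)
$Q{\left(n,p \right)} = 3 \sqrt{n^{2} + p^{2}}$
$Q{\left(0 + h 0,-2 \right)} + q{\left(15 \right)} = 3 \sqrt{\left(0 + 6 \cdot 0\right)^{2} + \left(-2\right)^{2}} + \left(9 + 2 \cdot 15^{2}\right) = 3 \sqrt{\left(0 + 0\right)^{2} + 4} + \left(9 + 2 \cdot 225\right) = 3 \sqrt{0^{2} + 4} + \left(9 + 450\right) = 3 \sqrt{0 + 4} + 459 = 3 \sqrt{4} + 459 = 3 \cdot 2 + 459 = 6 + 459 = 465$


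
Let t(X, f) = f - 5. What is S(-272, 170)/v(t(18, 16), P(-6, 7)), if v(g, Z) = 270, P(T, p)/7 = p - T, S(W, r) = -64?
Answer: -32/135 ≈ -0.23704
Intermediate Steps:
t(X, f) = -5 + f
P(T, p) = -7*T + 7*p (P(T, p) = 7*(p - T) = -7*T + 7*p)
S(-272, 170)/v(t(18, 16), P(-6, 7)) = -64/270 = -64*1/270 = -32/135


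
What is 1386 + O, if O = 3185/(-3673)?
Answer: 5087593/3673 ≈ 1385.1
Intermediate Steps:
O = -3185/3673 (O = 3185*(-1/3673) = -3185/3673 ≈ -0.86714)
1386 + O = 1386 - 3185/3673 = 5087593/3673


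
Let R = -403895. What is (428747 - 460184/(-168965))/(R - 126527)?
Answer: -72443697039/89622753230 ≈ -0.80832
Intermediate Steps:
(428747 - 460184/(-168965))/(R - 126527) = (428747 - 460184/(-168965))/(-403895 - 126527) = (428747 - 460184*(-1/168965))/(-530422) = (428747 + 460184/168965)*(-1/530422) = (72443697039/168965)*(-1/530422) = -72443697039/89622753230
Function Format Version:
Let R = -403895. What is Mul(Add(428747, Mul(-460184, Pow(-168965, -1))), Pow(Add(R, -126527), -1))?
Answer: Rational(-72443697039, 89622753230) ≈ -0.80832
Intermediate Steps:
Mul(Add(428747, Mul(-460184, Pow(-168965, -1))), Pow(Add(R, -126527), -1)) = Mul(Add(428747, Mul(-460184, Pow(-168965, -1))), Pow(Add(-403895, -126527), -1)) = Mul(Add(428747, Mul(-460184, Rational(-1, 168965))), Pow(-530422, -1)) = Mul(Add(428747, Rational(460184, 168965)), Rational(-1, 530422)) = Mul(Rational(72443697039, 168965), Rational(-1, 530422)) = Rational(-72443697039, 89622753230)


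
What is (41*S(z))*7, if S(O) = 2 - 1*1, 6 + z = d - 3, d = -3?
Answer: 287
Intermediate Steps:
z = -12 (z = -6 + (-3 - 3) = -6 - 6 = -12)
S(O) = 1 (S(O) = 2 - 1 = 1)
(41*S(z))*7 = (41*1)*7 = 41*7 = 287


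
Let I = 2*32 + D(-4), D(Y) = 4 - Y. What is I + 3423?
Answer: 3495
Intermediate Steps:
I = 72 (I = 2*32 + (4 - 1*(-4)) = 64 + (4 + 4) = 64 + 8 = 72)
I + 3423 = 72 + 3423 = 3495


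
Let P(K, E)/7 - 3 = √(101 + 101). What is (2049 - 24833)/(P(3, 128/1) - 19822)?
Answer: 451145984/392069703 + 159488*√202/392069703 ≈ 1.1565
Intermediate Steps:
P(K, E) = 21 + 7*√202 (P(K, E) = 21 + 7*√(101 + 101) = 21 + 7*√202)
(2049 - 24833)/(P(3, 128/1) - 19822) = (2049 - 24833)/((21 + 7*√202) - 19822) = -22784/(-19801 + 7*√202)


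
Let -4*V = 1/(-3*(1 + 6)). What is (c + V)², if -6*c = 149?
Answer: 483025/784 ≈ 616.10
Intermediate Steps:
c = -149/6 (c = -⅙*149 = -149/6 ≈ -24.833)
V = 1/84 (V = -(-1/(3*(1 + 6)))/4 = -1/(4*((-3*7))) = -¼/(-21) = -¼*(-1/21) = 1/84 ≈ 0.011905)
(c + V)² = (-149/6 + 1/84)² = (-695/28)² = 483025/784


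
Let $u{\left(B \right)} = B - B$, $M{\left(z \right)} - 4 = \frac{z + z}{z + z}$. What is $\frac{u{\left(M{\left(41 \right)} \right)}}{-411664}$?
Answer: $0$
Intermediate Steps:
$M{\left(z \right)} = 5$ ($M{\left(z \right)} = 4 + \frac{z + z}{z + z} = 4 + \frac{2 z}{2 z} = 4 + 2 z \frac{1}{2 z} = 4 + 1 = 5$)
$u{\left(B \right)} = 0$
$\frac{u{\left(M{\left(41 \right)} \right)}}{-411664} = \frac{0}{-411664} = 0 \left(- \frac{1}{411664}\right) = 0$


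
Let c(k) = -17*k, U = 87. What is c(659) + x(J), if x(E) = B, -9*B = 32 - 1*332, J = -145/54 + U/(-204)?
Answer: -33509/3 ≈ -11170.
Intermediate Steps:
J = -5713/1836 (J = -145/54 + 87/(-204) = -145*1/54 + 87*(-1/204) = -145/54 - 29/68 = -5713/1836 ≈ -3.1117)
B = 100/3 (B = -(32 - 1*332)/9 = -(32 - 332)/9 = -⅑*(-300) = 100/3 ≈ 33.333)
x(E) = 100/3
c(659) + x(J) = -17*659 + 100/3 = -11203 + 100/3 = -33509/3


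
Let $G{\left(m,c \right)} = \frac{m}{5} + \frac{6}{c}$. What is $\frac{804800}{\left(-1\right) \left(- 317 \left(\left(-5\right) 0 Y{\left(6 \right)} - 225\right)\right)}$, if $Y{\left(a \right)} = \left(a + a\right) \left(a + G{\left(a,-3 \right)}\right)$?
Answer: $- \frac{32192}{2853} \approx -11.284$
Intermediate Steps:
$G{\left(m,c \right)} = \frac{6}{c} + \frac{m}{5}$ ($G{\left(m,c \right)} = m \frac{1}{5} + \frac{6}{c} = \frac{m}{5} + \frac{6}{c} = \frac{6}{c} + \frac{m}{5}$)
$Y{\left(a \right)} = 2 a \left(-2 + \frac{6 a}{5}\right)$ ($Y{\left(a \right)} = \left(a + a\right) \left(a + \left(\frac{6}{-3} + \frac{a}{5}\right)\right) = 2 a \left(a + \left(6 \left(- \frac{1}{3}\right) + \frac{a}{5}\right)\right) = 2 a \left(a + \left(-2 + \frac{a}{5}\right)\right) = 2 a \left(-2 + \frac{6 a}{5}\right)$)
$\frac{804800}{\left(-1\right) \left(- 317 \left(\left(-5\right) 0 Y{\left(6 \right)} - 225\right)\right)} = \frac{804800}{\left(-1\right) \left(- 317 \left(\left(-5\right) 0 \cdot \frac{4}{5} \cdot 6 \left(-5 + 3 \cdot 6\right) - 225\right)\right)} = \frac{804800}{\left(-1\right) \left(- 317 \left(0 \cdot \frac{4}{5} \cdot 6 \left(-5 + 18\right) - 225\right)\right)} = \frac{804800}{\left(-1\right) \left(- 317 \left(0 \cdot \frac{4}{5} \cdot 6 \cdot 13 - 225\right)\right)} = \frac{804800}{\left(-1\right) \left(- 317 \left(0 \cdot \frac{312}{5} - 225\right)\right)} = \frac{804800}{\left(-1\right) \left(- 317 \left(0 - 225\right)\right)} = \frac{804800}{\left(-1\right) \left(\left(-317\right) \left(-225\right)\right)} = \frac{804800}{\left(-1\right) 71325} = \frac{804800}{-71325} = 804800 \left(- \frac{1}{71325}\right) = - \frac{32192}{2853}$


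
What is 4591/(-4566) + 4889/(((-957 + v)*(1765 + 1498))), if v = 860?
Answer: -1475425175/1445189226 ≈ -1.0209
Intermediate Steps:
4591/(-4566) + 4889/(((-957 + v)*(1765 + 1498))) = 4591/(-4566) + 4889/(((-957 + 860)*(1765 + 1498))) = 4591*(-1/4566) + 4889/((-97*3263)) = -4591/4566 + 4889/(-316511) = -4591/4566 + 4889*(-1/316511) = -4591/4566 - 4889/316511 = -1475425175/1445189226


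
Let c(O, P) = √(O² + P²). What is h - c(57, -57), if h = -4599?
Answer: -4599 - 57*√2 ≈ -4679.6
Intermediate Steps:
h - c(57, -57) = -4599 - √(57² + (-57)²) = -4599 - √(3249 + 3249) = -4599 - √6498 = -4599 - 57*√2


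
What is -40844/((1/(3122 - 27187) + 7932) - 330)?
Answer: -982910860/182942129 ≈ -5.3728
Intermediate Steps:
-40844/((1/(3122 - 27187) + 7932) - 330) = -40844/((1/(-24065) + 7932) - 330) = -40844/((-1/24065 + 7932) - 330) = -40844/(190883579/24065 - 330) = -40844/182942129/24065 = -40844*24065/182942129 = -982910860/182942129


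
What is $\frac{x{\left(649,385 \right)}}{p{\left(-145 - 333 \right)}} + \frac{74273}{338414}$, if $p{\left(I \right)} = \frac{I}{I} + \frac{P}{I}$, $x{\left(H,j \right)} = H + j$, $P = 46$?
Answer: $\frac{20911735283}{18274356} \approx 1144.3$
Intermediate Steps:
$p{\left(I \right)} = 1 + \frac{46}{I}$ ($p{\left(I \right)} = \frac{I}{I} + \frac{46}{I} = 1 + \frac{46}{I}$)
$\frac{x{\left(649,385 \right)}}{p{\left(-145 - 333 \right)}} + \frac{74273}{338414} = \frac{649 + 385}{\frac{1}{-145 - 333} \left(46 - 478\right)} + \frac{74273}{338414} = \frac{1034}{\frac{1}{-145 - 333} \left(46 - 478\right)} + 74273 \cdot \frac{1}{338414} = \frac{1034}{\frac{1}{-478} \left(46 - 478\right)} + \frac{74273}{338414} = \frac{1034}{\left(- \frac{1}{478}\right) \left(-432\right)} + \frac{74273}{338414} = \frac{1034}{\frac{216}{239}} + \frac{74273}{338414} = 1034 \cdot \frac{239}{216} + \frac{74273}{338414} = \frac{123563}{108} + \frac{74273}{338414} = \frac{20911735283}{18274356}$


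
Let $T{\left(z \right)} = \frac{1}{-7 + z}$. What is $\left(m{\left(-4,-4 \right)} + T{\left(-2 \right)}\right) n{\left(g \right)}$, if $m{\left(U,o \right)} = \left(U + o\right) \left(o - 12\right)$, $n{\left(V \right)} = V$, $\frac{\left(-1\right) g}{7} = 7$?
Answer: $- \frac{56399}{9} \approx -6266.6$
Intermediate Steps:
$g = -49$ ($g = \left(-7\right) 7 = -49$)
$m{\left(U,o \right)} = \left(-12 + o\right) \left(U + o\right)$ ($m{\left(U,o \right)} = \left(U + o\right) \left(-12 + o\right) = \left(-12 + o\right) \left(U + o\right)$)
$\left(m{\left(-4,-4 \right)} + T{\left(-2 \right)}\right) n{\left(g \right)} = \left(\left(\left(-4\right)^{2} - -48 - -48 - -16\right) + \frac{1}{-7 - 2}\right) \left(-49\right) = \left(\left(16 + 48 + 48 + 16\right) + \frac{1}{-9}\right) \left(-49\right) = \left(128 - \frac{1}{9}\right) \left(-49\right) = \frac{1151}{9} \left(-49\right) = - \frac{56399}{9}$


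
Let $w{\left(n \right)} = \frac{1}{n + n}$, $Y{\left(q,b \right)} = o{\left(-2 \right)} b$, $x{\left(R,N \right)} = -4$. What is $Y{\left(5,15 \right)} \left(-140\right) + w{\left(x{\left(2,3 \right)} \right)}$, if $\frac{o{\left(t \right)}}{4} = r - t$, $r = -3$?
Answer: $\frac{67199}{8} \approx 8399.9$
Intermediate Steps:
$o{\left(t \right)} = -12 - 4 t$ ($o{\left(t \right)} = 4 \left(-3 - t\right) = -12 - 4 t$)
$Y{\left(q,b \right)} = - 4 b$ ($Y{\left(q,b \right)} = \left(-12 - -8\right) b = \left(-12 + 8\right) b = - 4 b$)
$w{\left(n \right)} = \frac{1}{2 n}$
$Y{\left(5,15 \right)} \left(-140\right) + w{\left(x{\left(2,3 \right)} \right)} = \left(-4\right) 15 \left(-140\right) + \frac{1}{2 \left(-4\right)} = \left(-60\right) \left(-140\right) + \frac{1}{2} \left(- \frac{1}{4}\right) = 8400 - \frac{1}{8} = \frac{67199}{8}$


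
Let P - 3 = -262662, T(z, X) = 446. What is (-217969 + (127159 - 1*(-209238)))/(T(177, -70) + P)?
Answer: -118428/262213 ≈ -0.45165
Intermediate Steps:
P = -262659 (P = 3 - 262662 = -262659)
(-217969 + (127159 - 1*(-209238)))/(T(177, -70) + P) = (-217969 + (127159 - 1*(-209238)))/(446 - 262659) = (-217969 + (127159 + 209238))/(-262213) = (-217969 + 336397)*(-1/262213) = 118428*(-1/262213) = -118428/262213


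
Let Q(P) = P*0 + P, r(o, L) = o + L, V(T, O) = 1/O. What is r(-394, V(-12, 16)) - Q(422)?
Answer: -13055/16 ≈ -815.94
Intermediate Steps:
r(o, L) = L + o
Q(P) = P (Q(P) = 0 + P = P)
r(-394, V(-12, 16)) - Q(422) = (1/16 - 394) - 1*422 = (1/16 - 394) - 422 = -6303/16 - 422 = -13055/16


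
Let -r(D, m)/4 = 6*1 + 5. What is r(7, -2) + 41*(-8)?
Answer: -372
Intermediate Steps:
r(D, m) = -44 (r(D, m) = -4*(6*1 + 5) = -4*(6 + 5) = -4*11 = -44)
r(7, -2) + 41*(-8) = -44 + 41*(-8) = -44 - 328 = -372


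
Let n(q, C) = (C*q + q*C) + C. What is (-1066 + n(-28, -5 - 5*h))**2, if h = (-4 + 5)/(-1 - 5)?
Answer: 25210441/36 ≈ 7.0029e+5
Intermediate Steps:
h = -1/6 (h = 1/(-6) = 1*(-1/6) = -1/6 ≈ -0.16667)
n(q, C) = C + 2*C*q (n(q, C) = (C*q + C*q) + C = 2*C*q + C = C + 2*C*q)
(-1066 + n(-28, -5 - 5*h))**2 = (-1066 + (-5 - 5*(-1/6))*(1 + 2*(-28)))**2 = (-1066 + (-5 + 5/6)*(1 - 56))**2 = (-1066 - 25/6*(-55))**2 = (-1066 + 1375/6)**2 = (-5021/6)**2 = 25210441/36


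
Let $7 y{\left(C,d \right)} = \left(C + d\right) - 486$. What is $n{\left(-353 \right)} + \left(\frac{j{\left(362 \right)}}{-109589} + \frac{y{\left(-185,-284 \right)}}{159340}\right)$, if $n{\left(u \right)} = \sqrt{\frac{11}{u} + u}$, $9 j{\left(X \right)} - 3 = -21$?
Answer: $- \frac{20485347}{24446675764} + \frac{2 i \sqrt{10997715}}{353} \approx -0.00083796 + 18.789 i$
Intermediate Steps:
$j{\left(X \right)} = -2$ ($j{\left(X \right)} = \frac{1}{3} + \frac{1}{9} \left(-21\right) = \frac{1}{3} - \frac{7}{3} = -2$)
$n{\left(u \right)} = \sqrt{u + \frac{11}{u}}$
$y{\left(C,d \right)} = - \frac{486}{7} + \frac{C}{7} + \frac{d}{7}$ ($y{\left(C,d \right)} = \frac{\left(C + d\right) - 486}{7} = \frac{-486 + C + d}{7} = - \frac{486}{7} + \frac{C}{7} + \frac{d}{7}$)
$n{\left(-353 \right)} + \left(\frac{j{\left(362 \right)}}{-109589} + \frac{y{\left(-185,-284 \right)}}{159340}\right) = \sqrt{-353 + \frac{11}{-353}} + \left(- \frac{2}{-109589} + \frac{- \frac{486}{7} + \frac{1}{7} \left(-185\right) + \frac{1}{7} \left(-284\right)}{159340}\right) = \sqrt{-353 + 11 \left(- \frac{1}{353}\right)} + \left(\left(-2\right) \left(- \frac{1}{109589}\right) + \left(- \frac{486}{7} - \frac{185}{7} - \frac{284}{7}\right) \frac{1}{159340}\right) = \sqrt{-353 - \frac{11}{353}} + \left(\frac{2}{109589} - \frac{191}{223076}\right) = \sqrt{- \frac{124620}{353}} + \left(\frac{2}{109589} - \frac{191}{223076}\right) = \frac{2 i \sqrt{10997715}}{353} - \frac{20485347}{24446675764} = - \frac{20485347}{24446675764} + \frac{2 i \sqrt{10997715}}{353}$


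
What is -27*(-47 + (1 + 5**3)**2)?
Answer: -427383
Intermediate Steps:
-27*(-47 + (1 + 5**3)**2) = -27*(-47 + (1 + 125)**2) = -27*(-47 + 126**2) = -27*(-47 + 15876) = -27*15829 = -427383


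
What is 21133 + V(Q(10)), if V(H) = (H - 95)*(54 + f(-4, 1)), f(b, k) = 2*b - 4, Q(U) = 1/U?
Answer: 85736/5 ≈ 17147.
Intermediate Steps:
f(b, k) = -4 + 2*b
V(H) = -3990 + 42*H (V(H) = (H - 95)*(54 + (-4 + 2*(-4))) = (-95 + H)*(54 + (-4 - 8)) = (-95 + H)*(54 - 12) = (-95 + H)*42 = -3990 + 42*H)
21133 + V(Q(10)) = 21133 + (-3990 + 42/10) = 21133 + (-3990 + 42*(⅒)) = 21133 + (-3990 + 21/5) = 21133 - 19929/5 = 85736/5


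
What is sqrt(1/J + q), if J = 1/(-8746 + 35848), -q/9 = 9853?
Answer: 5*I*sqrt(2463) ≈ 248.14*I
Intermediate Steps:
q = -88677 (q = -9*9853 = -88677)
J = 1/27102 ≈ 3.6898e-5
sqrt(1/J + q) = sqrt(1/(1/27102) - 88677) = sqrt(27102 - 88677) = sqrt(-61575) = 5*I*sqrt(2463)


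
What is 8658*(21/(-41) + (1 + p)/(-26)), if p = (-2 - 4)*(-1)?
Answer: -277389/41 ≈ -6765.6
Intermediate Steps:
p = 6 (p = -6*(-1) = 6)
8658*(21/(-41) + (1 + p)/(-26)) = 8658*(21/(-41) + (1 + 6)/(-26)) = 8658*(21*(-1/41) + 7*(-1/26)) = 8658*(-21/41 - 7/26) = 8658*(-833/1066) = -277389/41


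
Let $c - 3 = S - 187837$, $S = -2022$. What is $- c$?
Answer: $189856$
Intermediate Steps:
$c = -189856$ ($c = 3 - 189859 = -189856$)
$- c = \left(-1\right) \left(-189856\right) = 189856$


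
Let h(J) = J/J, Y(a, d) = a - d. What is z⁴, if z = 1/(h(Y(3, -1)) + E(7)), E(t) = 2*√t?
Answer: 953/531441 - 232*√7/531441 ≈ 0.00063824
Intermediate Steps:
h(J) = 1
z = 1/(1 + 2*√7) ≈ 0.15894
z⁴ = (-1/27 + 2*√7/27)⁴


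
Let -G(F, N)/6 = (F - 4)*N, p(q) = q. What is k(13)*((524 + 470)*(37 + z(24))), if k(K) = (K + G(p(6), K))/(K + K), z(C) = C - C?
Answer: -202279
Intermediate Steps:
G(F, N) = -6*N*(-4 + F) (G(F, N) = -6*(F - 4)*N = -6*(-4 + F)*N = -6*N*(-4 + F))
z(C) = 0
k(K) = -11/2 (k(K) = (K + 6*K*(4 - 1*6))/(K + K) = (K + 6*K*(4 - 6))/((2*K)) = (K + 6*K*(-2))*(1/(2*K)) = (K - 12*K)*(1/(2*K)) = (-11*K)*(1/(2*K)) = -11/2)
k(13)*((524 + 470)*(37 + z(24))) = -11*(524 + 470)*(37 + 0)/2 = -5467*37 = -11/2*36778 = -202279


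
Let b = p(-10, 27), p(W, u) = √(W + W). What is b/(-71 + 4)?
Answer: -2*I*√5/67 ≈ -0.066748*I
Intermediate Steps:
p(W, u) = √2*√W (p(W, u) = √(2*W) = √2*√W)
b = 2*I*√5 (b = √2*√(-10) = √2*(I*√10) = 2*I*√5 ≈ 4.4721*I)
b/(-71 + 4) = (2*I*√5)/(-71 + 4) = (2*I*√5)/(-67) = -2*I*√5/67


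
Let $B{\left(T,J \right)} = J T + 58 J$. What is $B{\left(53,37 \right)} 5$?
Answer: $20535$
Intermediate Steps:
$B{\left(T,J \right)} = 58 J + J T$
$B{\left(53,37 \right)} 5 = 37 \left(58 + 53\right) 5 = 37 \cdot 111 \cdot 5 = 4107 \cdot 5 = 20535$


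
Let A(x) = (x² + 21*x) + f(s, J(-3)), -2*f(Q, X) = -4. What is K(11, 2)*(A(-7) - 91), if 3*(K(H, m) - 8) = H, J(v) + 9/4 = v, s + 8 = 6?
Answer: -6545/3 ≈ -2181.7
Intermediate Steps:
s = -2 (s = -8 + 6 = -2)
J(v) = -9/4 + v
f(Q, X) = 2 (f(Q, X) = -½*(-4) = 2)
K(H, m) = 8 + H/3
A(x) = 2 + x² + 21*x (A(x) = (x² + 21*x) + 2 = 2 + x² + 21*x)
K(11, 2)*(A(-7) - 91) = (8 + (⅓)*11)*((2 + (-7)² + 21*(-7)) - 91) = (8 + 11/3)*((2 + 49 - 147) - 91) = 35*(-96 - 91)/3 = (35/3)*(-187) = -6545/3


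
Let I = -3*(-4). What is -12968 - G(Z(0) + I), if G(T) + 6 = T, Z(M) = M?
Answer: -12974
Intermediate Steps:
I = 12
G(T) = -6 + T
-12968 - G(Z(0) + I) = -12968 - (-6 + (0 + 12)) = -12968 - (-6 + 12) = -12968 - 1*6 = -12968 - 6 = -12974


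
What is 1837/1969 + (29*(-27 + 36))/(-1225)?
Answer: 157856/219275 ≈ 0.71990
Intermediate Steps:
1837/1969 + (29*(-27 + 36))/(-1225) = 1837*(1/1969) + (29*9)*(-1/1225) = 167/179 + 261*(-1/1225) = 167/179 - 261/1225 = 157856/219275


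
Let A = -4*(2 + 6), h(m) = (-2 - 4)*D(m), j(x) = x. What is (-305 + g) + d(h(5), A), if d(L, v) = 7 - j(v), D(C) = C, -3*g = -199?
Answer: -599/3 ≈ -199.67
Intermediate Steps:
g = 199/3 (g = -⅓*(-199) = 199/3 ≈ 66.333)
h(m) = -6*m (h(m) = (-2 - 4)*m = -6*m)
A = -32 (A = -4*8 = -32)
d(L, v) = 7 - v
(-305 + g) + d(h(5), A) = (-305 + 199/3) + (7 - 1*(-32)) = -716/3 + (7 + 32) = -716/3 + 39 = -599/3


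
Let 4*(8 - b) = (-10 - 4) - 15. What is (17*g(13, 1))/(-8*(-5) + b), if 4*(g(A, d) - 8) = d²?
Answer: 33/13 ≈ 2.5385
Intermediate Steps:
g(A, d) = 8 + d²/4
b = 61/4 (b = 8 - ((-10 - 4) - 15)/4 = 8 - (-14 - 15)/4 = 8 - ¼*(-29) = 8 + 29/4 = 61/4 ≈ 15.250)
(17*g(13, 1))/(-8*(-5) + b) = (17*(8 + (¼)*1²))/(-8*(-5) + 61/4) = (17*(8 + (¼)*1))/(40 + 61/4) = (17*(8 + ¼))/(221/4) = (17*(33/4))*(4/221) = (561/4)*(4/221) = 33/13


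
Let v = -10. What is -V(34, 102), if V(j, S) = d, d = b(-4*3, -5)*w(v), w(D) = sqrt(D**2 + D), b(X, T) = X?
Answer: 36*sqrt(10) ≈ 113.84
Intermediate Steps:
w(D) = sqrt(D + D**2)
d = -36*sqrt(10) (d = (-4*3)*sqrt(-10*(1 - 10)) = -12*3*sqrt(10) = -36*sqrt(10) ≈ -113.84)
V(j, S) = -36*sqrt(10)
-V(34, 102) = -(-36)*sqrt(10) = 36*sqrt(10)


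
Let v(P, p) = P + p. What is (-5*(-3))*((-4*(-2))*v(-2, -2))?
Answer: -480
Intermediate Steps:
(-5*(-3))*((-4*(-2))*v(-2, -2)) = (-5*(-3))*((-4*(-2))*(-2 - 2)) = 15*(8*(-4)) = 15*(-32) = -480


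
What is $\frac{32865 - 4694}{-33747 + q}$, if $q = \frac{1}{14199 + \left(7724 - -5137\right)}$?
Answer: $- \frac{762307260}{913193819} \approx -0.83477$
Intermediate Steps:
$q = \frac{1}{27060}$ ($q = \frac{1}{14199 + \left(7724 + 5137\right)} = \frac{1}{14199 + 12861} = \frac{1}{27060} \approx 3.6955 \cdot 10^{-5}$)
$\frac{32865 - 4694}{-33747 + q} = \frac{32865 - 4694}{-33747 + \frac{1}{27060}} = \frac{28171}{- \frac{913193819}{27060}} = 28171 \left(- \frac{27060}{913193819}\right) = - \frac{762307260}{913193819}$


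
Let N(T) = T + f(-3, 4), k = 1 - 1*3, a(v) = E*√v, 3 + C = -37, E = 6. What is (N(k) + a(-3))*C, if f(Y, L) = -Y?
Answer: -40 - 240*I*√3 ≈ -40.0 - 415.69*I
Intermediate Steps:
C = -40 (C = -3 - 37 = -40)
a(v) = 6*√v
k = -2 (k = 1 - 3 = -2)
N(T) = 3 + T (N(T) = T - 1*(-3) = T + 3 = 3 + T)
(N(k) + a(-3))*C = ((3 - 2) + 6*√(-3))*(-40) = (1 + 6*(I*√3))*(-40) = (1 + 6*I*√3)*(-40) = -40 - 240*I*√3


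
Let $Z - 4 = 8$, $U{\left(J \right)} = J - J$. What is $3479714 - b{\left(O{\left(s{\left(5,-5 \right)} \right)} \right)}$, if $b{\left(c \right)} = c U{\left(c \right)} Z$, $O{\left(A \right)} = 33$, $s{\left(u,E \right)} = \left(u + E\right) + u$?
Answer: $3479714$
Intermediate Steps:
$U{\left(J \right)} = 0$
$Z = 12$ ($Z = 4 + 8 = 12$)
$s{\left(u,E \right)} = E + 2 u$ ($s{\left(u,E \right)} = \left(E + u\right) + u = E + 2 u$)
$b{\left(c \right)} = 0$ ($b{\left(c \right)} = c 0 \cdot 12 = 0 \cdot 12 = 0$)
$3479714 - b{\left(O{\left(s{\left(5,-5 \right)} \right)} \right)} = 3479714 - 0 = 3479714 + 0 = 3479714$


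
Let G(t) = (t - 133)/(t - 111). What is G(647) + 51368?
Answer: 13766881/268 ≈ 51369.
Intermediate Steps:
G(t) = (-133 + t)/(-111 + t)
G(647) + 51368 = (-133 + 647)/(-111 + 647) + 51368 = 514/536 + 51368 = (1/536)*514 + 51368 = 257/268 + 51368 = 13766881/268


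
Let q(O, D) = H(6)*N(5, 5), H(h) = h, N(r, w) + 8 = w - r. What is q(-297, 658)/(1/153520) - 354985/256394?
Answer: -1889357485225/256394 ≈ -7.3690e+6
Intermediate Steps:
N(r, w) = -8 + w - r (N(r, w) = -8 + (w - r) = -8 + w - r)
q(O, D) = -48 (q(O, D) = 6*(-8 + 5 - 1*5) = 6*(-8 + 5 - 5) = 6*(-8) = -48)
q(-297, 658)/(1/153520) - 354985/256394 = -48/(1/153520) - 354985/256394 = -48/1/153520 - 354985*1/256394 = -48*153520 - 354985/256394 = -7368960 - 354985/256394 = -1889357485225/256394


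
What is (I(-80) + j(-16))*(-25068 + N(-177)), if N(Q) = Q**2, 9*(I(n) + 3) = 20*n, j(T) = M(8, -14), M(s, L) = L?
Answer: -3658511/3 ≈ -1.2195e+6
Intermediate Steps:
j(T) = -14
I(n) = -3 + 20*n/9 (I(n) = -3 + (20*n)/9 = -3 + 20*n/9)
(I(-80) + j(-16))*(-25068 + N(-177)) = ((-3 + (20/9)*(-80)) - 14)*(-25068 + (-177)**2) = ((-3 - 1600/9) - 14)*(-25068 + 31329) = (-1627/9 - 14)*6261 = -1753/9*6261 = -3658511/3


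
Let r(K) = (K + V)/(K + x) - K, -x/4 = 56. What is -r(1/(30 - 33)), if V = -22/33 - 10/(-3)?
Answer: -652/2019 ≈ -0.32293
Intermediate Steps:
x = -224 (x = -4*56 = -224)
V = 8/3 (V = -22*1/33 - 10*(-⅓) = -⅔ + 10/3 = 8/3 ≈ 2.6667)
r(K) = -K + (8/3 + K)/(-224 + K) (r(K) = (K + 8/3)/(K - 224) - K = (8/3 + K)/(-224 + K) - K = -K + (8/3 + K)/(-224 + K))
-r(1/(30 - 33)) = -(8/3 - (1/(30 - 33))² + 225/(30 - 33))/(-224 + 1/(30 - 33)) = -(8/3 - (1/(-3))² + 225/(-3))/(-224 + 1/(-3)) = -(8/3 - (-⅓)² + 225*(-⅓))/(-224 - ⅓) = -(8/3 - 1*⅑ - 75)/(-673/3) = -(-3)*(8/3 - ⅑ - 75)/673 = -(-3)*(-652)/(673*9) = -1*652/2019 = -652/2019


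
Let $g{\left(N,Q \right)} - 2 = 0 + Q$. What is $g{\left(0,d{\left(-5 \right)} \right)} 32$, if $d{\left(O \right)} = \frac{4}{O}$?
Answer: $\frac{192}{5} \approx 38.4$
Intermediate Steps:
$g{\left(N,Q \right)} = 2 + Q$ ($g{\left(N,Q \right)} = 2 + \left(0 + Q\right) = 2 + Q$)
$g{\left(0,d{\left(-5 \right)} \right)} 32 = \left(2 + \frac{4}{-5}\right) 32 = \left(2 + 4 \left(- \frac{1}{5}\right)\right) 32 = \left(2 - \frac{4}{5}\right) 32 = \frac{6}{5} \cdot 32 = \frac{192}{5}$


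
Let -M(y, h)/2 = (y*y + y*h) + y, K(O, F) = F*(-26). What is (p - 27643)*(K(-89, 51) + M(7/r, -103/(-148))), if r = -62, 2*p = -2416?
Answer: 5439668143437/142228 ≈ 3.8246e+7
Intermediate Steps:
p = -1208 (p = (½)*(-2416) = -1208)
K(O, F) = -26*F
M(y, h) = -2*y - 2*y² - 2*h*y (M(y, h) = -2*((y*y + y*h) + y) = -2*((y² + h*y) + y) = -2*(y + y² + h*y) = -2*y - 2*y² - 2*h*y)
(p - 27643)*(K(-89, 51) + M(7/r, -103/(-148))) = (-1208 - 27643)*(-26*51 - 2*7/(-62)*(1 - 103/(-148) + 7/(-62))) = -28851*(-1326 - 2*7*(-1/62)*(1 - 103*(-1/148) + 7*(-1/62))) = -28851*(-1326 - 2*(-7/62)*(1 + 103/148 - 7/62)) = -28851*(-1326 - 2*(-7/62)*7263/4588) = -28851*(-1326 + 50841/142228) = -28851*(-188543487/142228) = 5439668143437/142228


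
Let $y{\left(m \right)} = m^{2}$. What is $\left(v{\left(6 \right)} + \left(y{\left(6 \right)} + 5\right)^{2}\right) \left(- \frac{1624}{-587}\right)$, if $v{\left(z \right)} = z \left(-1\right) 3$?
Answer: $\frac{2700712}{587} \approx 4600.9$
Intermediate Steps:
$v{\left(z \right)} = - 3 z$ ($v{\left(z \right)} = - z 3 = - 3 z$)
$\left(v{\left(6 \right)} + \left(y{\left(6 \right)} + 5\right)^{2}\right) \left(- \frac{1624}{-587}\right) = \left(\left(-3\right) 6 + \left(6^{2} + 5\right)^{2}\right) \left(- \frac{1624}{-587}\right) = \left(-18 + \left(36 + 5\right)^{2}\right) \left(\left(-1624\right) \left(- \frac{1}{587}\right)\right) = \left(-18 + 41^{2}\right) \frac{1624}{587} = \left(-18 + 1681\right) \frac{1624}{587} = 1663 \cdot \frac{1624}{587} = \frac{2700712}{587}$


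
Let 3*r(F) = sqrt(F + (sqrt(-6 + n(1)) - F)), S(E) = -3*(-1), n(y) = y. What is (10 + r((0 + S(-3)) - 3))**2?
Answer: (30 + (-5)**(1/4))**2/9 ≈ 107.05 + 7.2976*I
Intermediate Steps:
S(E) = 3
r(F) = 5**(1/4)*sqrt(I)/3 (r(F) = sqrt(F + (sqrt(-6 + 1) - F))/3 = sqrt(F + (sqrt(-5) - F))/3 = sqrt(F + (I*sqrt(5) - F))/3 = sqrt(F + (-F + I*sqrt(5)))/3 = sqrt(I*sqrt(5))/3 = (5**(1/4)*sqrt(I))/3 = 5**(1/4)*sqrt(I)/3)
(10 + r((0 + S(-3)) - 3))**2 = (10 + (-5)**(1/4)/3)**2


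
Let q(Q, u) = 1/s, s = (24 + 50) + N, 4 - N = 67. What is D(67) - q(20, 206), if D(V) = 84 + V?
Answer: 1660/11 ≈ 150.91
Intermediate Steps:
N = -63 (N = 4 - 1*67 = 4 - 67 = -63)
s = 11 (s = (24 + 50) - 63 = 74 - 63 = 11)
q(Q, u) = 1/11
D(67) - q(20, 206) = (84 + 67) - 1*1/11 = 151 - 1/11 = 1660/11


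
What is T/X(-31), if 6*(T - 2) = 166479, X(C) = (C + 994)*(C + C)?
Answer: -18499/39804 ≈ -0.46475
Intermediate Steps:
X(C) = 2*C*(994 + C) (X(C) = (994 + C)*(2*C) = 2*C*(994 + C))
T = 55497/2 (T = 2 + (⅙)*166479 = 2 + 55493/2 = 55497/2 ≈ 27749.)
T/X(-31) = 55497/(2*((2*(-31)*(994 - 31)))) = 55497/(2*((2*(-31)*963))) = (55497/2)/(-59706) = (55497/2)*(-1/59706) = -18499/39804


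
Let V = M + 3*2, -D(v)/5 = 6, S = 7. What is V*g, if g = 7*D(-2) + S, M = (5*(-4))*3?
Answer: 10962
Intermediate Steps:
D(v) = -30 (D(v) = -5*6 = -30)
M = -60 (M = -20*3 = -60)
g = -203 (g = 7*(-30) + 7 = -210 + 7 = -203)
V = -54 (V = -60 + 3*2 = -60 + 6 = -54)
V*g = -54*(-203) = 10962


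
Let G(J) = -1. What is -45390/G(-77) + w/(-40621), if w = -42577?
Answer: 1843829767/40621 ≈ 45391.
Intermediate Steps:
-45390/G(-77) + w/(-40621) = -45390/(-1) - 42577/(-40621) = -45390*(-1) - 42577*(-1/40621) = 45390 + 42577/40621 = 1843829767/40621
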